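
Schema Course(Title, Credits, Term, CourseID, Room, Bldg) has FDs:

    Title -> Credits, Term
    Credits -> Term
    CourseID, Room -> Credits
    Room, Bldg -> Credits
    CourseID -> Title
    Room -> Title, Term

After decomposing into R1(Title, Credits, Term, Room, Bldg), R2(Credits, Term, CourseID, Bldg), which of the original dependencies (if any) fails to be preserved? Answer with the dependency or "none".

CourseID -> Title

Check CourseID → Title: no single fragment contains all of {Title, CourseID}, and the restricted closure of {CourseID} across the fragments never reaches {Title}.
Title → Credits, Term is preserved.
Credits → Term is preserved.
CourseID, Room → Credits is preserved.
Room, Bldg → Credits is preserved.
Room → Title, Term is preserved.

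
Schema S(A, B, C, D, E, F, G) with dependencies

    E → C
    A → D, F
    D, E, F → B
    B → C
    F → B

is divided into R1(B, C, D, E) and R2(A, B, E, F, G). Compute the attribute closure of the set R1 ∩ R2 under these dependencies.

B, C, E

R1 ∩ R2 = {B, E}.
E → C applies, adding C
Closure: {B, C, E}.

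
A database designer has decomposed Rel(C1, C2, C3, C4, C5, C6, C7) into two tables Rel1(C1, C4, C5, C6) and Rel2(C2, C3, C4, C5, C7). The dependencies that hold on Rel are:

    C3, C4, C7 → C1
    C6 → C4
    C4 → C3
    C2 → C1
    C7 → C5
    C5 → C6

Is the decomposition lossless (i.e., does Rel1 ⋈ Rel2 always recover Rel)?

Common attributes: Rel1 ∩ Rel2 = {C4, C5}.
Closure of {C4, C5}: C4 → C3 applies, adding C3; C5 → C6 applies, adding C6. So (C4, C5)⁺ = {C3, C4, C5, C6}.
The closure contains neither all of Rel1 = {C1, C4, C5, C6} nor all of Rel2 = {C2, C3, C4, C5, C7}, so the common attributes are not a superkey of either fragment. The join is lossy.

No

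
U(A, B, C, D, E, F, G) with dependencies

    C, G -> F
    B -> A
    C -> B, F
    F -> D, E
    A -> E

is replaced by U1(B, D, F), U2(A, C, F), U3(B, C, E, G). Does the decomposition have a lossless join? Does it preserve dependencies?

lossless but not dependency-preserving

Lossless test (chase): Rows 1 and 3 agree on B; apply B→A and equate their A entries. Rows 2 and 3 agree on C; apply C→B, F and equate their B, F entries. Rows 1 and 2 agree on F; apply F→D, E and equate their D, E entries. Rows 1 and 3 agree on F; apply F→D, E and equate their D, E entries. Rows 1 and 2 agree on B; apply B→A and equate their A entries. Row 3 is now all distinguished symbols — the join is lossless.
Dependency preservation: the restricted closure of {B} across the fragments never reaches {A}, so B → A cannot be enforced without a join — not preserved.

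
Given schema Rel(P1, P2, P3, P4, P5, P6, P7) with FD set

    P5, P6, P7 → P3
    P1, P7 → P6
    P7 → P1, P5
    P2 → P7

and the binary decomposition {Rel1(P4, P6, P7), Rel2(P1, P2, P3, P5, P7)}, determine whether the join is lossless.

Common attributes: Rel1 ∩ Rel2 = {P7}.
Closure of {P7}: P7 → P1, P5 applies, adding P1, P5; P1, P7 → P6 applies, adding P6; P5, P6, P7 → P3 applies, adding P3. So (P7)⁺ = {P1, P3, P5, P6, P7}.
The closure contains neither all of Rel1 = {P4, P6, P7} nor all of Rel2 = {P1, P2, P3, P5, P7}, so the common attributes are not a superkey of either fragment. The join is lossy.

No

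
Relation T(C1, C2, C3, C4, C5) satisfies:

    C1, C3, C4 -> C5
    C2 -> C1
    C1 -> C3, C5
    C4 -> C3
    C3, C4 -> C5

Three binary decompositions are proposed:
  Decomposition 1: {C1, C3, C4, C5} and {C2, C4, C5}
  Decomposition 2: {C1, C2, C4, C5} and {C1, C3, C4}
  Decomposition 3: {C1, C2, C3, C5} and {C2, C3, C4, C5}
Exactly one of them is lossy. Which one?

Decomposition 1

Decomposition 1: common = {C4, C5}, closure = {C3, C4, C5} → lossy.
Decomposition 2: common = {C1, C4}, closure = {C1, C3, C4, C5} → lossless.
Decomposition 3: common = {C2, C3, C5}, closure = {C1, C2, C3, C5} → lossless.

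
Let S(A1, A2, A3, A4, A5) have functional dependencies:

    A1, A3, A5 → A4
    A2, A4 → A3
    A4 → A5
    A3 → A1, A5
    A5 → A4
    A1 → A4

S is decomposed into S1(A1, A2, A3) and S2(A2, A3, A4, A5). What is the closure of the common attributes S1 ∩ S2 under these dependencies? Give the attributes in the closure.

S1 ∩ S2 = {A2, A3}.
A3 → A1, A5 applies, adding A1, A5
A5 → A4 applies, adding A4
Closure: {A1, A2, A3, A4, A5}.

A1, A2, A3, A4, A5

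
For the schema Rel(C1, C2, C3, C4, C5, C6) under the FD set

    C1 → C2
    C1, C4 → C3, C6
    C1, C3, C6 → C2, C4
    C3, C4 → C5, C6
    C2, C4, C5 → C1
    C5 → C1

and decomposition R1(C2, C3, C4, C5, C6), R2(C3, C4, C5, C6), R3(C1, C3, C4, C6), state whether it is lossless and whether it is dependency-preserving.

lossless but not dependency-preserving

Lossless test (chase): Rows 1 and 3 agree on C3, C4; apply C3, C4→C5, C6 and equate their C5, C6 entries. Rows 1 and 2 agree on C5; apply C5→C1 and equate their C1 entries. Rows 1 and 3 agree on C5; apply C5→C1 and equate their C1 entries. Rows 1 and 2 agree on C1; apply C1→C2 and equate their C2 entries. Rows 1 and 3 agree on C1; apply C1→C2 and equate their C2 entries. Row 1 is now all distinguished symbols — the join is lossless.
Dependency preservation: the restricted closure of {C1} across the fragments never reaches {C2}, so C1 → C2 cannot be enforced without a join — not preserved.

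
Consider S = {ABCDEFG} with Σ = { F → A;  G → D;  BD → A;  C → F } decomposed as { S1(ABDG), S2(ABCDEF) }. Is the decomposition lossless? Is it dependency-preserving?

lossy but dependency-preserving

Lossless test: (ABD)⁺ = {ABD}, which is a superkey of neither fragment — lossy.
Dependency preservation: every FD's attributes lie within a single fragment, so each can be enforced locally — preserved.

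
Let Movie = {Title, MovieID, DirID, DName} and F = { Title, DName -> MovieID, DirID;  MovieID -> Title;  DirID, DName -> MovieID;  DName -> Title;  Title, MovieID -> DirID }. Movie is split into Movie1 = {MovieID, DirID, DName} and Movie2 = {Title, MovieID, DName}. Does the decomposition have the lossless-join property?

Yes

Common attributes: Movie1 ∩ Movie2 = {MovieID, DName}.
Closure of {MovieID, DName}: MovieID → Title applies, adding Title; Title, MovieID → DirID applies, adding DirID. So (MovieID, DName)⁺ = {Title, MovieID, DirID, DName}.
This closure contains every attribute of Movie1, so Movie1 ∩ Movie2 → Movie1. The join is lossless.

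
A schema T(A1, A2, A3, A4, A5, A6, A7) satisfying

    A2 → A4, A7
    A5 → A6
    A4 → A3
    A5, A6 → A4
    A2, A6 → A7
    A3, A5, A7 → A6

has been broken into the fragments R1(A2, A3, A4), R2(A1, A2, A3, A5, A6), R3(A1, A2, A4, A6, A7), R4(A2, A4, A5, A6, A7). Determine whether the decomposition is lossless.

Chase test. Columns are A1, A2, A3, A4, A5, A6, A7; row i has aⱼ where attribute j ∈ Ri, else bᵢⱼ.
Initial tableau (one row per fragment):
  row 1: b11 a2 a3 a4 b15 b16 b17
  row 2: a1 a2 a3 b24 a5 a6 b27
  row 3: a1 a2 b33 a4 b35 a6 a7
  row 4: b41 a2 b43 a4 a5 a6 a7
Rows 1 and 2 agree on A2; apply A2→A4, A7 and equate their A4, A7 entries.
Rows 1 and 3 agree on A2; apply A2→A4, A7 and equate their A4, A7 entries.
Rows 1 and 3 agree on A4; apply A4→A3 and equate their A3 entries.
Rows 1 and 4 agree on A4; apply A4→A3 and equate their A3 entries.
Row 2 is now all distinguished symbols — the join is lossless.

Yes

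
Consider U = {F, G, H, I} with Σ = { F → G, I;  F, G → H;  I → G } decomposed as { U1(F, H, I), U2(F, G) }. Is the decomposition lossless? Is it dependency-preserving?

lossless but not dependency-preserving

Lossless test: (F)⁺ = {F, G, H, I}, which contains all of one fragment — lossless.
Dependency preservation: the restricted closure of {I} across the fragments never reaches {G}, so I → G cannot be enforced without a join — not preserved.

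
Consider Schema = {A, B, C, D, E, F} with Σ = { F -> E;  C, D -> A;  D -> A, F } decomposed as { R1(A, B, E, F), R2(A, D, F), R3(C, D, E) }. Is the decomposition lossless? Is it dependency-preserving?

Lossless test (chase): Rows 1 and 2 agree on F; apply F→E and equate their E entries. Rows 2 and 3 agree on D; apply D→A, F and equate their A, F entries. No row becomes fully distinguished — the join is lossy.
Dependency preservation: C, D → A is not contained in any single fragment, but the restricted closure of its left-hand side across the fragments still reaches the right-hand side; the remaining FDs each lie inside some fragment. All dependencies are preserved.

lossy but dependency-preserving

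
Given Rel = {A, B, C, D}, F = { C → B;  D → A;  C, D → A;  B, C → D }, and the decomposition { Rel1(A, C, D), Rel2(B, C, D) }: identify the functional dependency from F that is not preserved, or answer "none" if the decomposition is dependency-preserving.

none

C → B lies within Rel2.
D → A lies within Rel1.
C, D → A lies within Rel1.
B, C → D lies within Rel2.
Every dependency is enforceable on the fragments, so the decomposition is dependency-preserving.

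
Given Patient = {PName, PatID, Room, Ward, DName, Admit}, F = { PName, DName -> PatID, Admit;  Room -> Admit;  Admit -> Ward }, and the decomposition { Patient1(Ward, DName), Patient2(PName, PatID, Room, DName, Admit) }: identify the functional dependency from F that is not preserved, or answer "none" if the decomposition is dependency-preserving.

Admit -> Ward

Check Admit → Ward: no single fragment contains all of {Ward, Admit}, and the restricted closure of {Admit} across the fragments never reaches {Ward}.
PName, DName → PatID, Admit is preserved.
Room → Admit is preserved.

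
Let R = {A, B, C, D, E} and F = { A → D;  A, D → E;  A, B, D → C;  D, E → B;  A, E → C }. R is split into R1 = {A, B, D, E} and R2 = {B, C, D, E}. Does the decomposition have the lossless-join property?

Common attributes: R1 ∩ R2 = {B, D, E}.
No dependency enlarges {B, D, E}, so (B, D, E)⁺ = {B, D, E}.
The closure contains neither all of R1 = {A, B, D, E} nor all of R2 = {B, C, D, E}, so the common attributes are not a superkey of either fragment. The join is lossy.

No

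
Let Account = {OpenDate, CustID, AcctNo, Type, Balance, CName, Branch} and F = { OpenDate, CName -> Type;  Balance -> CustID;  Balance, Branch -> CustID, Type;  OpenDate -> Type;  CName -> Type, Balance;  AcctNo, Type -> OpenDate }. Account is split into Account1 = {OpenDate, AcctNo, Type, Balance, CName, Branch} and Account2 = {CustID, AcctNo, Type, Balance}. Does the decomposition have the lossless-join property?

Yes

Common attributes: Account1 ∩ Account2 = {AcctNo, Type, Balance}.
Closure of {AcctNo, Type, Balance}: Balance → CustID applies, adding CustID; AcctNo, Type → OpenDate applies, adding OpenDate. So (AcctNo, Type, Balance)⁺ = {OpenDate, CustID, AcctNo, Type, Balance}.
This closure contains every attribute of Account2, so Account1 ∩ Account2 → Account2. The join is lossless.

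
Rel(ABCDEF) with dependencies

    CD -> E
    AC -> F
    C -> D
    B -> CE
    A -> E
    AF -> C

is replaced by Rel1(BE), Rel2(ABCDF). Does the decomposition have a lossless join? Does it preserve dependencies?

lossless but not dependency-preserving

Lossless test: (B)⁺ = {BCDE}, which contains all of one fragment — lossless.
Dependency preservation: the restricted closure of {CD} across the fragments never reaches {E}, so CD → E cannot be enforced without a join — not preserved.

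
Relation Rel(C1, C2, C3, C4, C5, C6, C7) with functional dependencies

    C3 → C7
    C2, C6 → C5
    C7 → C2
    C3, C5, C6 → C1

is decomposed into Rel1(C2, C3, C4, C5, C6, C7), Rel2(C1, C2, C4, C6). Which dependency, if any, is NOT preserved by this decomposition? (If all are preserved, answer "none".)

Check C3, C5, C6 → C1: no single fragment contains all of {C1, C3, C5, C6}, and the restricted closure of {C3, C5, C6} across the fragments never reaches {C1}.
C3 → C7 is preserved.
C2, C6 → C5 is preserved.
C7 → C2 is preserved.

C3, C5, C6 → C1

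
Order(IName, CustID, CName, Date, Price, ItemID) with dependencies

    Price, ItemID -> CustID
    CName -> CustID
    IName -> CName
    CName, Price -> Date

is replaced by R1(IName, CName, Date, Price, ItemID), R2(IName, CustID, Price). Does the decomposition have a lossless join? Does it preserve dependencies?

Lossless test: (IName, Price)⁺ = {IName, CustID, CName, Date, Price}, which contains all of one fragment — lossless.
Dependency preservation: the restricted closure of {Price, ItemID} across the fragments never reaches {CustID}, so Price, ItemID → CustID cannot be enforced without a join — not preserved.

lossless but not dependency-preserving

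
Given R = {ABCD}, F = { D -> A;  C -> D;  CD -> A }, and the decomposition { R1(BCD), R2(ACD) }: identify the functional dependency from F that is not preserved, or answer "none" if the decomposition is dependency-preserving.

none

D → A lies within R2.
C → D lies within R1.
CD → A lies within R2.
Every dependency is enforceable on the fragments, so the decomposition is dependency-preserving.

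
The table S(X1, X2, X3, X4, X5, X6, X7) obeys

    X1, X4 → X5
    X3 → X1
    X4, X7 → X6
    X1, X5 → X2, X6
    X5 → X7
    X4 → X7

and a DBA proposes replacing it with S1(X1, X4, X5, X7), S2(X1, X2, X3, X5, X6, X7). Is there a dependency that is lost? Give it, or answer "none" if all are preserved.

Check X4, X7 → X6: no single fragment contains all of {X4, X6, X7}, and the restricted closure of {X4, X7} across the fragments never reaches {X6}.
X1, X4 → X5 is preserved.
X3 → X1 is preserved.
X1, X5 → X2, X6 is preserved.
X5 → X7 is preserved.
X4 → X7 is preserved.

X4, X7 → X6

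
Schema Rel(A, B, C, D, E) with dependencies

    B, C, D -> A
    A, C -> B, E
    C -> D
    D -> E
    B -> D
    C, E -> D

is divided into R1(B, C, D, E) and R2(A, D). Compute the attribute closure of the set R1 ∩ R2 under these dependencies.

D, E

R1 ∩ R2 = {D}.
D → E applies, adding E
Closure: {D, E}.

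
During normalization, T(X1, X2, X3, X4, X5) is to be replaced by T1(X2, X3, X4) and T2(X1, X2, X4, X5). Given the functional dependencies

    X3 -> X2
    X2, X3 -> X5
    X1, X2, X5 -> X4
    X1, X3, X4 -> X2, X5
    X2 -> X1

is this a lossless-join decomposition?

Common attributes: T1 ∩ T2 = {X2, X4}.
Closure of {X2, X4}: X2 → X1 applies, adding X1. So (X2, X4)⁺ = {X1, X2, X4}.
The closure contains neither all of T1 = {X2, X3, X4} nor all of T2 = {X1, X2, X4, X5}, so the common attributes are not a superkey of either fragment. The join is lossy.

No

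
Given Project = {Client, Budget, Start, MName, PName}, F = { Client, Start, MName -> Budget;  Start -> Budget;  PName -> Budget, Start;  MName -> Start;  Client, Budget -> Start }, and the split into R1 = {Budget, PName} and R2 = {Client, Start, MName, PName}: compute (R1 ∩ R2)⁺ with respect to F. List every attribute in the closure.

R1 ∩ R2 = {PName}.
PName → Budget, Start applies, adding Budget, Start
Closure: {Budget, Start, PName}.

Budget, Start, PName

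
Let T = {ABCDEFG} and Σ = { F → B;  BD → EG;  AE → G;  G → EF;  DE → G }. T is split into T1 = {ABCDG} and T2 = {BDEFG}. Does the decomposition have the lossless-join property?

Yes

Common attributes: T1 ∩ T2 = {BDG}.
Closure of {BDG}: BD → EG applies, adding E; G → EF applies, adding F. So (BDG)⁺ = {BDEFG}.
This closure contains every attribute of T2, so T1 ∩ T2 → T2. The join is lossless.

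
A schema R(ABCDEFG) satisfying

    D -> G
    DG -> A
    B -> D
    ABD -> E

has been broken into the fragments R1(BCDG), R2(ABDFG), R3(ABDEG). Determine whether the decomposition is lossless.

No

Chase test. Columns are ABCDEFG; row i has aⱼ where attribute j ∈ Ri, else bᵢⱼ.
Initial tableau (one row per fragment):
  row 1: b11 a2 a3 a4 b15 b16 a7
  row 2: a1 a2 b23 a4 b25 a6 a7
  row 3: a1 a2 b33 a4 a5 b36 a7
Rows 1 and 2 agree on DG; apply DG→A and equate their A entries.
Rows 1 and 2 agree on ABD; apply ABD→E and equate their E entries.
Rows 1 and 3 agree on ABD; apply ABD→E and equate their E entries.
No row becomes fully distinguished — the join is lossy.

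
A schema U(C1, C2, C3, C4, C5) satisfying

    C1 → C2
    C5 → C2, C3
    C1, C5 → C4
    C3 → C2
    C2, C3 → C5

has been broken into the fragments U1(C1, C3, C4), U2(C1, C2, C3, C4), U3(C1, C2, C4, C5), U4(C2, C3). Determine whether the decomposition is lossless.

Chase test. Columns are C1, C2, C3, C4, C5; row i has aⱼ where attribute j ∈ Ui, else bᵢⱼ.
Initial tableau (one row per fragment):
  row 1: a1 b12 a3 a4 b15
  row 2: a1 a2 a3 a4 b25
  row 3: a1 a2 b33 a4 a5
  row 4: b41 a2 a3 b44 b45
Rows 1 and 2 agree on C1; apply C1→C2 and equate their C2 entries.
Rows 1 and 2 agree on C2, C3; apply C2, C3→C5 and equate their C5 entries.
Rows 1 and 4 agree on C2, C3; apply C2, C3→C5 and equate their C5 entries.
No row becomes fully distinguished — the join is lossy.

No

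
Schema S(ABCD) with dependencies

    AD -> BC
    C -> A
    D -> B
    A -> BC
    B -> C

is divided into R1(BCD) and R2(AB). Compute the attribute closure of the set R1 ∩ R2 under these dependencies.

ABC

R1 ∩ R2 = {B}.
B → C applies, adding C
C → A applies, adding A
Closure: {ABC}.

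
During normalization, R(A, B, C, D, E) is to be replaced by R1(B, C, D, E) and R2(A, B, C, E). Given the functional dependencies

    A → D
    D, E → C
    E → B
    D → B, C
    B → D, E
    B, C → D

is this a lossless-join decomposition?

Yes

Common attributes: R1 ∩ R2 = {B, C, E}.
Closure of {B, C, E}: B → D, E applies, adding D. So (B, C, E)⁺ = {B, C, D, E}.
This closure contains every attribute of R1, so R1 ∩ R2 → R1. The join is lossless.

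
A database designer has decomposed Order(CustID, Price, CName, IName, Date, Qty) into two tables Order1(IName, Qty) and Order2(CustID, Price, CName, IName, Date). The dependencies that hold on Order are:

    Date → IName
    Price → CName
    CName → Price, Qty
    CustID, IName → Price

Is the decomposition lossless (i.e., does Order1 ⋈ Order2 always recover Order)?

Common attributes: Order1 ∩ Order2 = {IName}.
No dependency enlarges {IName}, so (IName)⁺ = {IName}.
The closure contains neither all of Order1 = {IName, Qty} nor all of Order2 = {CustID, Price, CName, IName, Date}, so the common attributes are not a superkey of either fragment. The join is lossy.

No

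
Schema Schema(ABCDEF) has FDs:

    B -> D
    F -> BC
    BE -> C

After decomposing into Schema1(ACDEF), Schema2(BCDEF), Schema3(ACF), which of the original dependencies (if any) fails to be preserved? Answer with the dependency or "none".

B → D lies within Schema2.
F → BC lies within Schema2.
BE → C lies within Schema2.
Every dependency is enforceable on the fragments, so the decomposition is dependency-preserving.

none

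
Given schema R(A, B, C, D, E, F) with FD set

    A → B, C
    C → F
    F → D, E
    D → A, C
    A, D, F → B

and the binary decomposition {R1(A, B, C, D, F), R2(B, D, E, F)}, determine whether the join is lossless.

Yes

Common attributes: R1 ∩ R2 = {B, D, F}.
Closure of {B, D, F}: F → D, E applies, adding E; D → A, C applies, adding A, C. So (B, D, F)⁺ = {A, B, C, D, E, F}.
This closure contains every attribute of R1, so R1 ∩ R2 → R1. The join is lossless.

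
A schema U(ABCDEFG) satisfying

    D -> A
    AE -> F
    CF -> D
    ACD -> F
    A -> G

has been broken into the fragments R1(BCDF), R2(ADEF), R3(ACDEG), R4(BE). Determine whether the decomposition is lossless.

No

Chase test. Columns are ABCDEFG; row i has aⱼ where attribute j ∈ Ri, else bᵢⱼ.
Initial tableau (one row per fragment):
  row 1: b11 a2 a3 a4 b15 a6 b17
  row 2: a1 b22 b23 a4 a5 a6 b27
  row 3: a1 b32 a3 a4 a5 b36 a7
  row 4: b41 a2 b43 b44 a5 b46 b47
Rows 1 and 2 agree on D; apply D→A and equate their A entries.
Rows 2 and 3 agree on AE; apply AE→F and equate their F entries.
Rows 1 and 2 agree on A; apply A→G and equate their G entries.
Rows 1 and 3 agree on A; apply A→G and equate their G entries.
No row becomes fully distinguished — the join is lossy.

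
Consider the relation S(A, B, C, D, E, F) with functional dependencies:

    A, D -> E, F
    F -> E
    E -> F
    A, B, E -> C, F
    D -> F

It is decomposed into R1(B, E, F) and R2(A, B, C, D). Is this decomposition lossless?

No

Common attributes: R1 ∩ R2 = {B}.
No dependency enlarges {B}, so (B)⁺ = {B}.
The closure contains neither all of R1 = {B, E, F} nor all of R2 = {A, B, C, D}, so the common attributes are not a superkey of either fragment. The join is lossy.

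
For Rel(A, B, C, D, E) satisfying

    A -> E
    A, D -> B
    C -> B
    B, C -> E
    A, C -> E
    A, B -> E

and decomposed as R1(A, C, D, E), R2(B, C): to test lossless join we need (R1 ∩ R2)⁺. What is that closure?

B, C, E

R1 ∩ R2 = {C}.
C → B applies, adding B
B, C → E applies, adding E
Closure: {B, C, E}.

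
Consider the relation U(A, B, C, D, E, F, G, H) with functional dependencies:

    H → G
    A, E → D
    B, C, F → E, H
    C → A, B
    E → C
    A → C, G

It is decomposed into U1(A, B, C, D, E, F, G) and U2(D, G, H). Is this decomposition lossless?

No

Common attributes: U1 ∩ U2 = {D, G}.
No dependency enlarges {D, G}, so (D, G)⁺ = {D, G}.
The closure contains neither all of U1 = {A, B, C, D, E, F, G} nor all of U2 = {D, G, H}, so the common attributes are not a superkey of either fragment. The join is lossy.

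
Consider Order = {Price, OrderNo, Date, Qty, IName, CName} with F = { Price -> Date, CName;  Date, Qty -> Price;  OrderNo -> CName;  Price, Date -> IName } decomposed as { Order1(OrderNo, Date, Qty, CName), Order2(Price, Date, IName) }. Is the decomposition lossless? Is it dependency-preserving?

Lossless test: (Date)⁺ = {Date}, which is a superkey of neither fragment — lossy.
Dependency preservation: the restricted closure of {Price} across the fragments never reaches {Date, CName}, so Price → Date, CName cannot be enforced without a join — not preserved.

lossy and not dependency-preserving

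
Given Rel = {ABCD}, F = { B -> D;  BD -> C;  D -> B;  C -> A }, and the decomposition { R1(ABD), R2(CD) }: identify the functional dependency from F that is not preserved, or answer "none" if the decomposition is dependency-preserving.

C -> A

Check C → A: no single fragment contains all of {AC}, and the restricted closure of {C} across the fragments never reaches {A}.
B → D is preserved.
BD → C is preserved.
D → B is preserved.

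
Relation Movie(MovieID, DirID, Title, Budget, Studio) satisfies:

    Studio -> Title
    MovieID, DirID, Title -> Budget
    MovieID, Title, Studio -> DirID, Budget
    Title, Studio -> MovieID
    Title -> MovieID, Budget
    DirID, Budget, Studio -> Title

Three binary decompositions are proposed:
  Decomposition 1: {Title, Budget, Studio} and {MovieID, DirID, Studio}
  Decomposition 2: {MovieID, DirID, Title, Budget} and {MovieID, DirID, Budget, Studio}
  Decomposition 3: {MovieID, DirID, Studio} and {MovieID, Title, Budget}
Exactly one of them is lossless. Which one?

Decomposition 1

Decomposition 1: common = {Studio}, closure = {MovieID, DirID, Title, Budget, Studio} → lossless.
Decomposition 2: common = {MovieID, DirID, Budget}, closure = {MovieID, DirID, Budget} → lossy.
Decomposition 3: common = {MovieID}, closure = {MovieID} → lossy.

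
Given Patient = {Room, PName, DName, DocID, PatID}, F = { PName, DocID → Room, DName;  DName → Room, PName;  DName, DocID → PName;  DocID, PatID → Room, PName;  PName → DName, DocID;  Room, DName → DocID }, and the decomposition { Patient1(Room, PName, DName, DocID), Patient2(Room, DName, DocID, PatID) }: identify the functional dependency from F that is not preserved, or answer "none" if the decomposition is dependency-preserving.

none

PName, DocID → Room, DName lies within Patient1.
DName → Room, PName lies within Patient1.
DName, DocID → PName lies within Patient1.
DocID, PatID → Room, PName: restricted closure across fragments reaches Room, PName.
PName → DName, DocID lies within Patient1.
Room, DName → DocID lies within Patient1.
Every dependency is enforceable on the fragments, so the decomposition is dependency-preserving.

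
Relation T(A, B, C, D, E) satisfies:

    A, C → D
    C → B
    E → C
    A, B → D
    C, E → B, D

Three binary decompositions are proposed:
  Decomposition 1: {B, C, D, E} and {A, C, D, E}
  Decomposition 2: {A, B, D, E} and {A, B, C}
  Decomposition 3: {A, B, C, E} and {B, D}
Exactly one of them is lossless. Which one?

Decomposition 1

Decomposition 1: common = {C, D, E}, closure = {B, C, D, E} → lossless.
Decomposition 2: common = {A, B}, closure = {A, B, D} → lossy.
Decomposition 3: common = {B}, closure = {B} → lossy.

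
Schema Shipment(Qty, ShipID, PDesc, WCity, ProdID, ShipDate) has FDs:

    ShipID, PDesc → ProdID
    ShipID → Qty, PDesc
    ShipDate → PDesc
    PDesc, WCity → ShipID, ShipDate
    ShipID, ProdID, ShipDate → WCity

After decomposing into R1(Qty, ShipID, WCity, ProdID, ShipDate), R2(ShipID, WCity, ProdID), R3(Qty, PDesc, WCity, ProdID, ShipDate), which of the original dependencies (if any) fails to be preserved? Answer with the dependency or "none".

Check ShipID → Qty, PDesc: no single fragment contains all of {Qty, ShipID, PDesc}, and the restricted closure of {ShipID} across the fragments never reaches {Qty, PDesc}.
ShipID, PDesc → ProdID is preserved.
ShipDate → PDesc is preserved.
PDesc, WCity → ShipID, ShipDate is preserved.
ShipID, ProdID, ShipDate → WCity is preserved.

ShipID → Qty, PDesc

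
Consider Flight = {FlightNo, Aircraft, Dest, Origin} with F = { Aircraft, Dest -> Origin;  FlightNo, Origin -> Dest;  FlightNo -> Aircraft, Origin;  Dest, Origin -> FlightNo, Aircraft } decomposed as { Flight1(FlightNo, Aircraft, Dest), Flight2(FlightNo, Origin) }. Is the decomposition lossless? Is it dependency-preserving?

lossless but not dependency-preserving

Lossless test: (FlightNo)⁺ = {FlightNo, Aircraft, Dest, Origin}, which contains all of one fragment — lossless.
Dependency preservation: the restricted closure of {Dest, Origin} across the fragments never reaches {FlightNo, Aircraft}, so Dest, Origin → FlightNo, Aircraft cannot be enforced without a join — not preserved.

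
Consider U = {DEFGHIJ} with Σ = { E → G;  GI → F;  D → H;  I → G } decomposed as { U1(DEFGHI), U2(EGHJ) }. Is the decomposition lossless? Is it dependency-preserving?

lossy but dependency-preserving

Lossless test: (EGH)⁺ = {EGH}, which is a superkey of neither fragment — lossy.
Dependency preservation: every FD's attributes lie within a single fragment, so each can be enforced locally — preserved.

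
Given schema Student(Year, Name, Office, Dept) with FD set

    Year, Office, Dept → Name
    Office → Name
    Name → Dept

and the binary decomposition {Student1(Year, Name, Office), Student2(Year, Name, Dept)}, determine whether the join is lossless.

Yes

Common attributes: Student1 ∩ Student2 = {Year, Name}.
Closure of {Year, Name}: Name → Dept applies, adding Dept. So (Year, Name)⁺ = {Year, Name, Dept}.
This closure contains every attribute of Student2, so Student1 ∩ Student2 → Student2. The join is lossless.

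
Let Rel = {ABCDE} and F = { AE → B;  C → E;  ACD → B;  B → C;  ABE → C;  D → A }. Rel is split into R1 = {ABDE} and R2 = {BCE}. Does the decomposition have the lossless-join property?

Common attributes: R1 ∩ R2 = {BE}.
Closure of {BE}: B → C applies, adding C. So (BE)⁺ = {BCE}.
This closure contains every attribute of R2, so R1 ∩ R2 → R2. The join is lossless.

Yes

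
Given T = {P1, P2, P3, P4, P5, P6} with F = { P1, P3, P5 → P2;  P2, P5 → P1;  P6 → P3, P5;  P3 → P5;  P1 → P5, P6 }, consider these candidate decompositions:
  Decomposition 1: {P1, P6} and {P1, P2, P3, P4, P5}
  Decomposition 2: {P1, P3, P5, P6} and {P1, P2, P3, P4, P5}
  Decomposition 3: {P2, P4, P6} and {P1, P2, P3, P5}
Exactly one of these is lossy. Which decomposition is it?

Decomposition 1: common = {P1}, closure = {P1, P2, P3, P5, P6} → lossless.
Decomposition 2: common = {P1, P3, P5}, closure = {P1, P2, P3, P5, P6} → lossless.
Decomposition 3: common = {P2}, closure = {P2} → lossy.

Decomposition 3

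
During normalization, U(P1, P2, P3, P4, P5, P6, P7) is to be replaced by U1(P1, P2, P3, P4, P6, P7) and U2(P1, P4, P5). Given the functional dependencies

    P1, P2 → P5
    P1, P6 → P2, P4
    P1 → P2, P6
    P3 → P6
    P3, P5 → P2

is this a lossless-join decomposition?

Yes

Common attributes: U1 ∩ U2 = {P1, P4}.
Closure of {P1, P4}: P1 → P2, P6 applies, adding P2, P6; P1, P2 → P5 applies, adding P5. So (P1, P4)⁺ = {P1, P2, P4, P5, P6}.
This closure contains every attribute of U2, so U1 ∩ U2 → U2. The join is lossless.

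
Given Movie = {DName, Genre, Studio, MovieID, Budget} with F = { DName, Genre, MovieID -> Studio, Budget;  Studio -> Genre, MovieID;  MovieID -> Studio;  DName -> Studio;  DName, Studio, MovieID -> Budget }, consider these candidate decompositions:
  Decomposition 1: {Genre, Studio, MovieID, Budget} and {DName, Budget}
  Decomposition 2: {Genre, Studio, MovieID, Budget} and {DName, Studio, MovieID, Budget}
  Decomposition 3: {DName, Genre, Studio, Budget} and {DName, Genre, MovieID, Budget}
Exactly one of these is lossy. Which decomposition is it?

Decomposition 1: common = {Budget}, closure = {Budget} → lossy.
Decomposition 2: common = {Studio, MovieID, Budget}, closure = {Genre, Studio, MovieID, Budget} → lossless.
Decomposition 3: common = {DName, Genre, Budget}, closure = {DName, Genre, Studio, MovieID, Budget} → lossless.

Decomposition 1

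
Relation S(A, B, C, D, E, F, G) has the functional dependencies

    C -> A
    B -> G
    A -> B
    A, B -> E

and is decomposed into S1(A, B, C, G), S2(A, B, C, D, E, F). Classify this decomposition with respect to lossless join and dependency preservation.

lossless and dependency-preserving

Lossless test: (A, B, C)⁺ = {A, B, C, E, G}, which contains all of one fragment — lossless.
Dependency preservation: every FD's attributes lie within a single fragment, so each can be enforced locally — preserved.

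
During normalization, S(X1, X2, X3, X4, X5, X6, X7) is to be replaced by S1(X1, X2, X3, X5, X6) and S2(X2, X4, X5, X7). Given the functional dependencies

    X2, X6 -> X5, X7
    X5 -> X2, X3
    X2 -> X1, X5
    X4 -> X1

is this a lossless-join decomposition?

Common attributes: S1 ∩ S2 = {X2, X5}.
Closure of {X2, X5}: X5 → X2, X3 applies, adding X3; X2 → X1, X5 applies, adding X1. So (X2, X5)⁺ = {X1, X2, X3, X5}.
The closure contains neither all of S1 = {X1, X2, X3, X5, X6} nor all of S2 = {X2, X4, X5, X7}, so the common attributes are not a superkey of either fragment. The join is lossy.

No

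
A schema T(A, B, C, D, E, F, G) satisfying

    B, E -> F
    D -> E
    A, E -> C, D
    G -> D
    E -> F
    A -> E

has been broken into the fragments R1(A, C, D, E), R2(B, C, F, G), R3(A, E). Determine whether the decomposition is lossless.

Chase test. Columns are A, B, C, D, E, F, G; row i has aⱼ where attribute j ∈ Ri, else bᵢⱼ.
Initial tableau (one row per fragment):
  row 1: a1 b12 a3 a4 a5 b16 b17
  row 2: b21 a2 a3 b24 b25 a6 a7
  row 3: a1 b32 b33 b34 a5 b36 b37
Rows 1 and 3 agree on A, E; apply A, E→C, D and equate their C, D entries.
Rows 1 and 3 agree on E; apply E→F and equate their F entries.
No row becomes fully distinguished — the join is lossy.

No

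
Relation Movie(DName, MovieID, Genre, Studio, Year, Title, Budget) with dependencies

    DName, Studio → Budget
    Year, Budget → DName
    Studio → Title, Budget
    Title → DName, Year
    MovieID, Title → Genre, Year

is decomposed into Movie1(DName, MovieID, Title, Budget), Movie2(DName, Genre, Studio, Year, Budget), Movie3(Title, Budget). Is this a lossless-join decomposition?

No

Chase test. Columns are DName, MovieID, Genre, Studio, Year, Title, Budget; row i has aⱼ where attribute j ∈ Moviei, else bᵢⱼ.
Initial tableau (one row per fragment):
  row 1: a1 a2 b13 b14 b15 a6 a7
  row 2: a1 b22 a3 a4 a5 b26 a7
  row 3: b31 b32 b33 b34 b35 a6 a7
Rows 1 and 3 agree on Title; apply Title→DName, Year and equate their DName, Year entries.
No row becomes fully distinguished — the join is lossy.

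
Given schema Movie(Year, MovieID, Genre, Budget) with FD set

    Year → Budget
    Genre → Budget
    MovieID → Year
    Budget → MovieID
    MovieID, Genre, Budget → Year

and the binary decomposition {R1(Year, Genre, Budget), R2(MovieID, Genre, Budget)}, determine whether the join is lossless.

Common attributes: R1 ∩ R2 = {Genre, Budget}.
Closure of {Genre, Budget}: Budget → MovieID applies, adding MovieID; MovieID, Genre, Budget → Year applies, adding Year. So (Genre, Budget)⁺ = {Year, MovieID, Genre, Budget}.
This closure contains every attribute of R1, so R1 ∩ R2 → R1. The join is lossless.

Yes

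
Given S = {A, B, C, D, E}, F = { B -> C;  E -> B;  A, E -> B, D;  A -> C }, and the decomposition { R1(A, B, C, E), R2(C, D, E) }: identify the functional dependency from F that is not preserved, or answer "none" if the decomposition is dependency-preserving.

Check A, E → B, D: no single fragment contains all of {A, B, D, E}, and the restricted closure of {A, E} across the fragments never reaches {B, D}.
B → C is preserved.
E → B is preserved.
A → C is preserved.

A, E -> B, D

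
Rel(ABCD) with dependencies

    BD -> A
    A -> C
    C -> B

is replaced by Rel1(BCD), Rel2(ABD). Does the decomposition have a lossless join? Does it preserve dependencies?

Lossless test: (BD)⁺ = {ABCD}, which contains all of one fragment — lossless.
Dependency preservation: the restricted closure of {A} across the fragments never reaches {C}, so A → C cannot be enforced without a join — not preserved.

lossless but not dependency-preserving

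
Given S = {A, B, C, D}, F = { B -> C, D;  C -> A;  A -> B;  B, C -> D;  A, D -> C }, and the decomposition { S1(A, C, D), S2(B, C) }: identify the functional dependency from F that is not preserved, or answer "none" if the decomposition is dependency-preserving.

none

B → C, D: restricted closure across fragments reaches C, D.
C → A lies within S1.
A → B: restricted closure across fragments reaches B.
B, C → D: restricted closure across fragments reaches D.
A, D → C lies within S1.
Every dependency is enforceable on the fragments, so the decomposition is dependency-preserving.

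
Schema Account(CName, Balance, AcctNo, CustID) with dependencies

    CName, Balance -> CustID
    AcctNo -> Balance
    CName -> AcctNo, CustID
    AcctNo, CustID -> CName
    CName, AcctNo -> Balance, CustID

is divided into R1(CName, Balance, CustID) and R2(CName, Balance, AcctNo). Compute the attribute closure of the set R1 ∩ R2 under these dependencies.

CName, Balance, AcctNo, CustID

R1 ∩ R2 = {CName, Balance}.
CName, Balance → CustID applies, adding CustID
CName → AcctNo, CustID applies, adding AcctNo
Closure: {CName, Balance, AcctNo, CustID}.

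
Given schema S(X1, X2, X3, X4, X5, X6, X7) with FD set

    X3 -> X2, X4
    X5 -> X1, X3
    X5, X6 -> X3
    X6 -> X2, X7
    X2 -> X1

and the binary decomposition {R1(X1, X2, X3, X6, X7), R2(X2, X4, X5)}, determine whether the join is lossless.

Common attributes: R1 ∩ R2 = {X2}.
Closure of {X2}: X2 → X1 applies, adding X1. So (X2)⁺ = {X1, X2}.
The closure contains neither all of R1 = {X1, X2, X3, X6, X7} nor all of R2 = {X2, X4, X5}, so the common attributes are not a superkey of either fragment. The join is lossy.

No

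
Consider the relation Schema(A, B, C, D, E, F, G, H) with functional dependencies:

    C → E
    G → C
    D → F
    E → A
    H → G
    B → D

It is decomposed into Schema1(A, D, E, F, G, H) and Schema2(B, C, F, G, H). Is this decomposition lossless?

No

Common attributes: Schema1 ∩ Schema2 = {F, G, H}.
Closure of {F, G, H}: G → C applies, adding C; C → E applies, adding E; E → A applies, adding A. So (F, G, H)⁺ = {A, C, E, F, G, H}.
The closure contains neither all of Schema1 = {A, D, E, F, G, H} nor all of Schema2 = {B, C, F, G, H}, so the common attributes are not a superkey of either fragment. The join is lossy.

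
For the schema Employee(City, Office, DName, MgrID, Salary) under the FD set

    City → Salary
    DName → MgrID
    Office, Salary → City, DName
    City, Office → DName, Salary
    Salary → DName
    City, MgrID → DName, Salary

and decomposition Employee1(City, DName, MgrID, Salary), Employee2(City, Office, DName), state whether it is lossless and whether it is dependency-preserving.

Lossless test: (City, DName)⁺ = {City, DName, MgrID, Salary}, which contains all of one fragment — lossless.
Dependency preservation: the restricted closure of {Office, Salary} across the fragments never reaches {City, DName}, so Office, Salary → City, DName cannot be enforced without a join — not preserved.

lossless but not dependency-preserving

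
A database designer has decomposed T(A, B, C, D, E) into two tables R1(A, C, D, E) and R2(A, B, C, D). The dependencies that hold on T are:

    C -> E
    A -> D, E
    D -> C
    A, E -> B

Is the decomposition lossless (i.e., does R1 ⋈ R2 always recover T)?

Common attributes: R1 ∩ R2 = {A, C, D}.
Closure of {A, C, D}: C → E applies, adding E; A, E → B applies, adding B. So (A, C, D)⁺ = {A, B, C, D, E}.
This closure contains every attribute of R1, so R1 ∩ R2 → R1. The join is lossless.

Yes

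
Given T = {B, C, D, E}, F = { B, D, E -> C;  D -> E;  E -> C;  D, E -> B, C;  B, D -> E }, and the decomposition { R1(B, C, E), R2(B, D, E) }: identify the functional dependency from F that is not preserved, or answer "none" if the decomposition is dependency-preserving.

none

B, D, E → C: restricted closure across fragments reaches C.
D → E lies within R2.
E → C lies within R1.
D, E → B, C: restricted closure across fragments reaches B, C.
B, D → E lies within R2.
Every dependency is enforceable on the fragments, so the decomposition is dependency-preserving.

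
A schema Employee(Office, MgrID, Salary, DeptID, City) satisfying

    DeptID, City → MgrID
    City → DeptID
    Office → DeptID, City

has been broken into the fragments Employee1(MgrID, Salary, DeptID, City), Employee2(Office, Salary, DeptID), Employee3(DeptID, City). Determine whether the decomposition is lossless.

No

Chase test. Columns are Office, MgrID, Salary, DeptID, City; row i has aⱼ where attribute j ∈ Employeei, else bᵢⱼ.
Initial tableau (one row per fragment):
  row 1: b11 a2 a3 a4 a5
  row 2: a1 b22 a3 a4 b25
  row 3: b31 b32 b33 a4 a5
Rows 1 and 3 agree on DeptID, City; apply DeptID, City→MgrID and equate their MgrID entries.
No row becomes fully distinguished — the join is lossy.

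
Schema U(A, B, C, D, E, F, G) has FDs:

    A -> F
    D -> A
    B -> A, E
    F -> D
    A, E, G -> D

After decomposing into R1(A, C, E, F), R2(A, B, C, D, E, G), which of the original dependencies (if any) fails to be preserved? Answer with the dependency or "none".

none

A → F lies within R1.
D → A lies within R2.
B → A, E lies within R2.
F → D: restricted closure across fragments reaches D.
A, E, G → D lies within R2.
Every dependency is enforceable on the fragments, so the decomposition is dependency-preserving.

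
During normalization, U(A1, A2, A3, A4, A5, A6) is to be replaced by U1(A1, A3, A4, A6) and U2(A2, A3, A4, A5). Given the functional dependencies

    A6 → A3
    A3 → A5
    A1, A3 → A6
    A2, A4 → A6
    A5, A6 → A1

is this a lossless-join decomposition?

No

Common attributes: U1 ∩ U2 = {A3, A4}.
Closure of {A3, A4}: A3 → A5 applies, adding A5. So (A3, A4)⁺ = {A3, A4, A5}.
The closure contains neither all of U1 = {A1, A3, A4, A6} nor all of U2 = {A2, A3, A4, A5}, so the common attributes are not a superkey of either fragment. The join is lossy.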